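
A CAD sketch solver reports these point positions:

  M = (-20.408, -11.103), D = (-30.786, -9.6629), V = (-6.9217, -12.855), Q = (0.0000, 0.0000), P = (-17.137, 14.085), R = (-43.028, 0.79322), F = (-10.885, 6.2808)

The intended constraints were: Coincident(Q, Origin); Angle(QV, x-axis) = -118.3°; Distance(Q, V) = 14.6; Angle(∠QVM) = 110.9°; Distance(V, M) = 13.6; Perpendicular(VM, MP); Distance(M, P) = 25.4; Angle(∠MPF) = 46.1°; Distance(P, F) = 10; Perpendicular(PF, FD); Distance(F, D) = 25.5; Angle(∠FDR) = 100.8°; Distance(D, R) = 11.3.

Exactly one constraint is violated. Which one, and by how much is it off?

Distance(D, R) = 11.3 — off by 4.80.

Q = (0.00, 0.00) ✓; QV at -118.3° ✓; |QV| = 14.60 ✓; ∠QVM = 110.9° ✓; |VM| = 13.60 ✓; ∠(VM, MP) = 90.00° ✓; |MP| = 25.40 ✓; ∠MPF = 46.10° ✓; |PF| = 10.00 ✓; ∠(PF, FD) = 90.00° ✓; |FD| = 25.50 ✓; ∠FDR = 100.8° ✓; |DR| = 16.10 ✗.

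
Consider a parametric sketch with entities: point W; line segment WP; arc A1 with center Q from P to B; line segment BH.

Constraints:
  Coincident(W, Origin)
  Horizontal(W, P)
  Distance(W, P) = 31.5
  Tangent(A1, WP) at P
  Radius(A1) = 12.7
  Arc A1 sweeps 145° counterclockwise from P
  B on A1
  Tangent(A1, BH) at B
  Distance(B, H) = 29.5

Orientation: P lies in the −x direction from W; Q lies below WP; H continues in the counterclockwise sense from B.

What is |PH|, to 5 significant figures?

43.438

W is at the origin; WP is horizontal with |WP| = 31.5 and P on the −x side, so P = (-31.500, 0.0000). Since A1 is tangent to WP there, QP ⟂ WP, so Q = P + (0, -12.7) = (-31.500, -12.700). On A1, P sits at bearing 90° from Q; a 145° counterclockwise sweep puts B at bearing 235°, so B = Q + 12.7·(cos 235°, sin 235°) = (-38.784, -23.103). Since A1 is tangent to BH there, QB ⟂ BH, so BH runs along (−sin 235°, cos 235°); with |BH| = 29.5, H = (-14.619, -40.024). Then |PH| = |H − P| = 43.438.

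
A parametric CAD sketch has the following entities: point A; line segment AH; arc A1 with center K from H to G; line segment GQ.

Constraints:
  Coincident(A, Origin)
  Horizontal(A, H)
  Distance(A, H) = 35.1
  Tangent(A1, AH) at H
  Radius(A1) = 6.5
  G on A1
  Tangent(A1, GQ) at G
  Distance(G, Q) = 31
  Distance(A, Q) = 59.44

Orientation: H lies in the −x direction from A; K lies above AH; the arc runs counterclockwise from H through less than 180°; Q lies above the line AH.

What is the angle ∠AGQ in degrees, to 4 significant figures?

144.0°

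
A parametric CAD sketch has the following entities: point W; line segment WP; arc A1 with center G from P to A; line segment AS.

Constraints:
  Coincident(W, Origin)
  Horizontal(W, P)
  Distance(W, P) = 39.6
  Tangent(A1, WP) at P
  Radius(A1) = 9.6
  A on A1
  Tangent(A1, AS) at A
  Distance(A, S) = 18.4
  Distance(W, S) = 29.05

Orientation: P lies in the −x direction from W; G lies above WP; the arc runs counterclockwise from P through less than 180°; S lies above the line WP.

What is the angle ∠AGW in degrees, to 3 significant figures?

20.0°

Checks: ∠(GP, PW) = 90.00° ✓; |GP| = 9.600 ✓; |GA| = 9.600 ✓; ∠(GA, AS) = 90.00° ✓; |AS| = 18.40 ✓; |WS| = 29.05 ✓.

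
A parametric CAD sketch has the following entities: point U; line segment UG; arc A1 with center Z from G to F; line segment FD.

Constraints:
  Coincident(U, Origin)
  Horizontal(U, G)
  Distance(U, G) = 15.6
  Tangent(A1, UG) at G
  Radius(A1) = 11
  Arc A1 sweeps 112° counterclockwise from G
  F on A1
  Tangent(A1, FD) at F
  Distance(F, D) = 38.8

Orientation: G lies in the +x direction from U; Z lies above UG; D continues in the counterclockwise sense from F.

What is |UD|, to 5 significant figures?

52.322

U is at the origin; U and G share the same y with |UG| = 15.6 and G on the +x side, so G = (15.600, 0.0000). Tangency of A1 to UG means the radius ZG is perpendicular to UG, so Z = G + (0, 11) = (15.600, 11.000). On A1, G sits at bearing -90° from Z; a 112° counterclockwise sweep puts F at bearing 22°, so F = Z + 11.0·(cos 22°, sin 22°) = (25.799, 15.121). Since A1 is tangent to FD there, ZF ⟂ FD, so FD runs along (−sin 22°, cos 22°); with |FD| = 38.8, D = (11.264, 51.095). Then |UD| = |D − U| = 52.322.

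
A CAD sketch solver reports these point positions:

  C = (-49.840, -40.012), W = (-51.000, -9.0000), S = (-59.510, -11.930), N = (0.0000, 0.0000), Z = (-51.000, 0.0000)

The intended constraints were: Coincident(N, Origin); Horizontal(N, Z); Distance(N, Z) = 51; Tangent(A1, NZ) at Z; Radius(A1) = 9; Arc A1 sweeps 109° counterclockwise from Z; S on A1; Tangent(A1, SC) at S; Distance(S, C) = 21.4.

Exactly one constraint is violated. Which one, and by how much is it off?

Distance(S, C) = 21.4 — off by 8.30.

N = (0.00, 0.00) ✓; N.y = 0.00, Z.y = 0.00 ✓; |NZ| = 51.00 ✓; ∠(WZ, ZN) = 90.00° ✓; |WZ| = 9.000 ✓; bearing(W→S) − bearing(W→Z) = 109.0° ✓; |WS| = 9.000 ✓; ∠(WS, SC) = 90.00° ✓; |SC| = 29.70 ✗.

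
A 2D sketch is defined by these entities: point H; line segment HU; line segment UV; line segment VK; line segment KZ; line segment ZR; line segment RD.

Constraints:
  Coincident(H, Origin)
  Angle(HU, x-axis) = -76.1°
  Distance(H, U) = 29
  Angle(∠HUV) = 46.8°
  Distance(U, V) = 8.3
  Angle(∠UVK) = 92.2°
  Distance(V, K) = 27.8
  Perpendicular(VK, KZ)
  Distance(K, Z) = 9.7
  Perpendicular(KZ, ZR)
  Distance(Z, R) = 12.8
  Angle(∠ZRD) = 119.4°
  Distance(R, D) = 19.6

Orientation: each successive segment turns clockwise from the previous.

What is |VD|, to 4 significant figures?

9.128

H is at the origin; HU runs at -76.1° with length 29.0, so U = (6.967, -28.15). ∠HUV = 46.8° gives UV at 150.7° from the x-axis; with |UV| = 8.3, V = (-0.2716, -24.09). ∠UVK = 92.2° gives VK at 62.90° from the x-axis; with |VK| = 27.8, K = (12.39, 0.6590). The perpendicularity gives KZ at right angles to VK, so KZ runs at -27.10°; with |KZ| = 9.7, Z = (21.03, -3.760). KZ is perpendicular to ZR, so ZR runs at -117.1°; with |ZR| = 12.8, R = (15.20, -15.15). ∠ZRD = 119.4° gives RD at -177.7° from the x-axis; with |RD| = 19.6, D = (-4.388, -15.94). Then |VD| = |D − V| = 9.128.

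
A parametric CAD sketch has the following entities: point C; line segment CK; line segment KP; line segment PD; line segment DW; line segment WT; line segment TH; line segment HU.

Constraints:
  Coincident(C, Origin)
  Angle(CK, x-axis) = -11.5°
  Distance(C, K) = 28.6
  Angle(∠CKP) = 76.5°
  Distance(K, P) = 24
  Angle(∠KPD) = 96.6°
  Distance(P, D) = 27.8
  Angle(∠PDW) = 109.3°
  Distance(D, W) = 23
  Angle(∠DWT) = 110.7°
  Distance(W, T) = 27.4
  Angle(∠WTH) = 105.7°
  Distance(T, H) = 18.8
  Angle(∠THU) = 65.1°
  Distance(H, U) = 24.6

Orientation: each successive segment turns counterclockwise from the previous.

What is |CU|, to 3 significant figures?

7.06

∠WTH = 105.7° gives TH at 29.7° from the x-axis; with |TH| = 18.8, H = (26.0, -10.4). ∠THU = 65.1° gives HU at 145° from the x-axis; with |HU| = 24.6, U = (5.95, 3.81). Then |CU| = |U − C| = 7.06.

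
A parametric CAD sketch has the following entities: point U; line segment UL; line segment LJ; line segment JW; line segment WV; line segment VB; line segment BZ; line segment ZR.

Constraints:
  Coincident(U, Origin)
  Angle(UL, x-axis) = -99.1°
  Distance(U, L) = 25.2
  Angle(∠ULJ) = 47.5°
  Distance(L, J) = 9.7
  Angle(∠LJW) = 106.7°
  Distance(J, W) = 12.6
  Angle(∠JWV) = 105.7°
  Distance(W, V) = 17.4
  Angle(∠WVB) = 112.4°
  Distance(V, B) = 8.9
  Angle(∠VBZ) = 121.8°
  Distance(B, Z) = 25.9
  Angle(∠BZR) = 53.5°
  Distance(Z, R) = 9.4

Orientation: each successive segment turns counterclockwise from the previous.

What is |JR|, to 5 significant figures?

10.236

U is at the origin; UL runs at -99.1° with length 25.2, so L = (-3.9856, -24.883). ∠ULJ = 47.5° gives LJ at 33.400° from the x-axis; with |LJ| = 9.7, J = (4.1124, -19.543). ∠LJW = 106.7° gives JW at 106.70° from the x-axis; with |JW| = 12.6, W = (0.49170, -7.4746). ∠JWV = 105.7° gives WV at -179.00° from the x-axis; with |WV| = 17.4, V = (-16.906, -7.7783). ∠WVB = 112.4° gives VB at -111.40° from the x-axis; with |VB| = 8.9, B = (-20.153, -16.065). ∠VBZ = 121.8° gives BZ at -53.200° from the x-axis; with |BZ| = 25.9, Z = (-4.6383, -36.804). ∠BZR = 53.5° gives ZR at 73.300° from the x-axis; with |ZR| = 9.4, R = (-1.9372, -27.800). Then |JR| = |R − J| = 10.236.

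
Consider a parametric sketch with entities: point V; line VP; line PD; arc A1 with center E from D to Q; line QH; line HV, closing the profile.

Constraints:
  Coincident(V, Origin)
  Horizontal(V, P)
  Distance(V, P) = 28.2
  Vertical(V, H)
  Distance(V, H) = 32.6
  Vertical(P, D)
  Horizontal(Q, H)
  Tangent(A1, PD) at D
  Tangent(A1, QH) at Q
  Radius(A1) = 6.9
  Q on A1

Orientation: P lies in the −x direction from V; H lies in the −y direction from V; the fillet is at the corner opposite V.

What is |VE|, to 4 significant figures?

33.38

V is at the origin; V and P share the same y with |VP| = 28.2 and P on the −x side, so P = (-28.20, 0.000). VH is vertical with |VH| = 32.6 and H on the −y side, so H = (0.000, -32.60). The virtual corner opposite V is at (-28.20, -32.60). Since A1 is tangent to PD there, ED ⟂ PD and A1 meets QH tangentially, so EQ is at right angles to QH, with radius 6.9, so the center E sits 6.9 in from both sides at E = (-21.30, -25.70). Then |VE| = |E − V| = 33.38.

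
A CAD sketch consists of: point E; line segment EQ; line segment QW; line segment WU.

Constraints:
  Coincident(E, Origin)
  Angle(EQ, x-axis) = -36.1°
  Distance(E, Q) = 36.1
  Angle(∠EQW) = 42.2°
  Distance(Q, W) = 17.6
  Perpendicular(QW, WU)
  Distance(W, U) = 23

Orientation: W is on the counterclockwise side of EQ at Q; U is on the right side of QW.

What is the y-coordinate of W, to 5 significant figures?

-4.0357

E is at the origin; EQ runs at -36.1° with length 36.1, so Q = 36.1·(cos -36.1°, sin -36.1°) = (29.168, -21.270). ∠EQW = 42.2°, so QW runs at -36.1° + (180° − 42.2°) = 101.70° from the x-axis; with |QW| = 17.6, W = Q + 17.6·(cos 101.70°, sin 101.70°) = (25.599, -4.0357). So W.y = -4.0357.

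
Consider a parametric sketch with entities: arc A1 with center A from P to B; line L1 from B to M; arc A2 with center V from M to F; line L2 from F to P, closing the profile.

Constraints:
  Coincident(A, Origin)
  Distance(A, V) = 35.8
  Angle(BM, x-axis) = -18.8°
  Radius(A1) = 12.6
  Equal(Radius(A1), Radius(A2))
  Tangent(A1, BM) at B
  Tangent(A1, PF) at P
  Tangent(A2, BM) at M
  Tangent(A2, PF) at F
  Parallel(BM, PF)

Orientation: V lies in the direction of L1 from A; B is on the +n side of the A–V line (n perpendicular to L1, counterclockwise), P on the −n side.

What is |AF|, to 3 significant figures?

38.0

The slot axis is L1's direction at -18.8°, so u = (cos -18.8°, sin -18.8°) = (0.947, -0.322) and n = (−sin -18.8°, cos -18.8°) = (0.322, 0.947). A is at the origin and V lies 35.8 along u from A, so V = 35.8·u = (33.9, -11.5). Tangency of A1 to both parallel lines with radius 12.6 puts B and P at A ± 12.6·n: B = (4.06, 11.9), P = (-4.06, -11.9). Equal radii place M and F the same way about V: M = V + 12.6·n = (38.0, 0.391), F = V − 12.6·n = (29.8, -23.5). Then |AF| = |F − A| = 38.0.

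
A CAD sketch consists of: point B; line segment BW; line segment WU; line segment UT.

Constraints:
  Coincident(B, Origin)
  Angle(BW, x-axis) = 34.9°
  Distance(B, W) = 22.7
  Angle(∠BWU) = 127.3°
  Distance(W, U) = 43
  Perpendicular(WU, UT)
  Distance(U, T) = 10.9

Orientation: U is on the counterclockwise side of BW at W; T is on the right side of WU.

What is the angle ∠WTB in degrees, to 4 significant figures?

12.81°

B is at the origin; BW runs at 34.9° with length 22.7, so W = 22.7·(cos 34.9°, sin 34.9°) = (18.62, 12.99). ∠BWU = 127.3°, so WU runs at 34.9° + (180° − 127.3°) = 87.60° from the x-axis; with |WU| = 43.0, U = W + 43.0·(cos 87.60°, sin 87.60°) = (20.42, 55.95). The perpendicularity gives UT at right angles to WU; with |UT| = 10.9 on the right of WU, T = U + 10.9·(0.9991, -0.04188) = (31.31, 55.49). Then cos ∠WTB = TW·TB / (|TW||TB|), giving 12.81°.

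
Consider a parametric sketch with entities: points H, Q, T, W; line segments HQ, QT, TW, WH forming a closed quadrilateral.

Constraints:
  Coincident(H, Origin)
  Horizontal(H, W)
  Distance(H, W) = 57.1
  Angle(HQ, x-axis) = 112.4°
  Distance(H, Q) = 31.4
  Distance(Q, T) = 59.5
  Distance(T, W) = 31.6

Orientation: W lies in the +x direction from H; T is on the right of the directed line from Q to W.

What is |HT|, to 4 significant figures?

32.20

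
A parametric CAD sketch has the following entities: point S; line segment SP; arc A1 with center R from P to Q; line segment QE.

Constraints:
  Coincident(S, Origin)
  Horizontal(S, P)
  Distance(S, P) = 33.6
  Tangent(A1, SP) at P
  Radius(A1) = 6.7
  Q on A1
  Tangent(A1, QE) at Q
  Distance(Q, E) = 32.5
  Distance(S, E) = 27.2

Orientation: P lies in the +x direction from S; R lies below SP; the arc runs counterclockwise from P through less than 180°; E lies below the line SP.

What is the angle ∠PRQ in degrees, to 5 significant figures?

47.906°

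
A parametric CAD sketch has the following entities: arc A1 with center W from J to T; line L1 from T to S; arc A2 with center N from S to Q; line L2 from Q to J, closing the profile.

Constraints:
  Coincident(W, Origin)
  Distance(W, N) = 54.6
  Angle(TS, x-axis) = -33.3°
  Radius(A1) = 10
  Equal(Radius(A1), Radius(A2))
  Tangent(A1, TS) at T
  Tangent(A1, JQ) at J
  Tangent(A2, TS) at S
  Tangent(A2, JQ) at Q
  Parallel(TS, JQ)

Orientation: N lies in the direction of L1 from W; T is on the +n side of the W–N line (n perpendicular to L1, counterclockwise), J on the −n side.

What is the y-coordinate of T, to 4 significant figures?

8.358

W is at the origin and N lies 54.6 along u from W, so N = 54.6·u = (45.64, -29.98). Tangency of A1 to both parallel lines with radius 10.0 puts T and J at W ± 10.0·n: T = (5.490, 8.358), J = (-5.490, -8.358). So T.y = 8.358.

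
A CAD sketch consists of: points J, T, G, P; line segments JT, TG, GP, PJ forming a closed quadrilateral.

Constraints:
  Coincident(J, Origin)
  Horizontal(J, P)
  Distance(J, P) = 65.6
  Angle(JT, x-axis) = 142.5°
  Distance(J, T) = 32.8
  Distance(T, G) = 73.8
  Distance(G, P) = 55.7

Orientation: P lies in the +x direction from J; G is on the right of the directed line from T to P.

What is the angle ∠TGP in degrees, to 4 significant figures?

91.70°

J is at the origin; JP is horizontal with |JP| = 65.6 and P in +x, so P = (65.6, 0). JT runs at 142.5° with |JT| = 32.8, so T = (-26.02, 19.97). G is determined by |TG| = 73.8 and |GP| = 55.7 together: it lies at the intersection of circle(T, 73.8) and circle(P, 55.7). With |TP| = 93.77, the foot of the radical line on TP is 59.38 from T and the perpendicular offset is √(73.8² − 59.38²) = 43.82. Taking the right-of-TP solution: G = (22.67, -35.49).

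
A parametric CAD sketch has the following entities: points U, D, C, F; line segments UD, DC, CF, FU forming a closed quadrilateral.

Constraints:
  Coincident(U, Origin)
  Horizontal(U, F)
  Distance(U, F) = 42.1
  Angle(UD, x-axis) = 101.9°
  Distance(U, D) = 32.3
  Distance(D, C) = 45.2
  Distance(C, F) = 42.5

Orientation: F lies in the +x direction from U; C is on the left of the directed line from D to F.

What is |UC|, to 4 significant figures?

56.32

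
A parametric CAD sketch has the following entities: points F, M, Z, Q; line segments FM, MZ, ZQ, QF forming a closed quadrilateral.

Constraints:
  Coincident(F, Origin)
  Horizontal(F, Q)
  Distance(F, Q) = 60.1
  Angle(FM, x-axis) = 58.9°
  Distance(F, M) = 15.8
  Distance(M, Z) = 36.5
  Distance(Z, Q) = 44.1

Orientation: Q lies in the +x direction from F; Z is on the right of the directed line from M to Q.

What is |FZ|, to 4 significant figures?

29.49

Checks: |MZ| = 36.50 ✓; |ZQ| = 44.10 ✓.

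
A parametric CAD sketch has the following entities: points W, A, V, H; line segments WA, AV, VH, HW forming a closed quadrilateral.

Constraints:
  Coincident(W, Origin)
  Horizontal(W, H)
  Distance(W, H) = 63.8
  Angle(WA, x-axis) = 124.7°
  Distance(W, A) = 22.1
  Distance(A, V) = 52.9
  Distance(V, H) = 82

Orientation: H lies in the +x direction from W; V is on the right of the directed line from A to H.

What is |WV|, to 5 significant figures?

36.244

Checks: |AV| = 52.90 ✓; |VH| = 82.00 ✓.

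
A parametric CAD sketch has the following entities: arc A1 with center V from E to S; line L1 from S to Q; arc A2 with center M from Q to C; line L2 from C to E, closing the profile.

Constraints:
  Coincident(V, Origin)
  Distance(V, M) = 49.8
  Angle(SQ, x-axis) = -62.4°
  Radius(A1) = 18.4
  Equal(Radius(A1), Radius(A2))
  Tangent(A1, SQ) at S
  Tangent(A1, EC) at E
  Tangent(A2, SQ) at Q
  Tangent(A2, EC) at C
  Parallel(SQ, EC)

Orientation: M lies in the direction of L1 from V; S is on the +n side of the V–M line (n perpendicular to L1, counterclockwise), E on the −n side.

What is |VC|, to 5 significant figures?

53.090

The slot axis is L1's direction at -62.4°, so u = (cos -62.4°, sin -62.4°) = (0.46330, -0.88620) and n = (−sin -62.4°, cos -62.4°) = (0.88620, 0.46330). V is at the origin and M lies 49.8 along u from V, so M = 49.8·u = (23.072, -44.133). Tangency of A1 to both parallel lines with radius 18.4 puts S and E at V ± 18.4·n: S = (16.306, 8.5246), E = (-16.306, -8.5246). Equal radii place Q and C the same way about M: Q = M + 18.4·n = (39.378, -35.608), C = M − 18.4·n = (6.7660, -52.658). Then |VC| = |C − V| = 53.090.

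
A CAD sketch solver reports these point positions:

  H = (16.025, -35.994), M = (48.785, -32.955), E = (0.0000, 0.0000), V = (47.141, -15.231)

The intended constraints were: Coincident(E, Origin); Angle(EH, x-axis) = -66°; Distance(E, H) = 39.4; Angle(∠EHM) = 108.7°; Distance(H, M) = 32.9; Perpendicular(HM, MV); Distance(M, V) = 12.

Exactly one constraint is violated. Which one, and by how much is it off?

Distance(M, V) = 12 — off by 5.80.

E = (0.00, 0.00) ✓; EH at -66.00° ✓; |EH| = 39.40 ✓; ∠EHM = 108.7° ✓; |HM| = 32.90 ✓; ∠(HM, MV) = 90.00° ✓; |MV| = 17.80 ✗.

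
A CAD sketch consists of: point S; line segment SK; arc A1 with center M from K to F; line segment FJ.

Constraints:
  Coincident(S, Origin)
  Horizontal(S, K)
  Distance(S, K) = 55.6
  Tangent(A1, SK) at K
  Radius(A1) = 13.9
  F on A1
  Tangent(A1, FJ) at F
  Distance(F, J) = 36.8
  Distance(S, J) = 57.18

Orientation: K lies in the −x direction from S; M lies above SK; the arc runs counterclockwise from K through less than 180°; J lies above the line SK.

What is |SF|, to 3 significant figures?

43.4

Checks: |MF| = 13.90 ✓; ∠(MF, FJ) = 90.00° ✓; |FJ| = 36.80 ✓; |SJ| = 57.18 ✓.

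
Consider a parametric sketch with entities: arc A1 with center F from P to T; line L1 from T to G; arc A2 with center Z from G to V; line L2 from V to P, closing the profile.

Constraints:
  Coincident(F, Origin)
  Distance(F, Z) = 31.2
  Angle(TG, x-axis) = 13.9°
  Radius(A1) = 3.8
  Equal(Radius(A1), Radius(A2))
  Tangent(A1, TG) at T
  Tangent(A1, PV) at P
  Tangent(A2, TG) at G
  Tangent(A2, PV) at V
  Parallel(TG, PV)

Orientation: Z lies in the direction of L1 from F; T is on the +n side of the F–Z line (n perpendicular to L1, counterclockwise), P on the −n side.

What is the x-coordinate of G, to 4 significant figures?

29.37

Tangency of A1 to both parallel lines with radius 3.8 puts T and P at F ± 3.8·n: T = (-0.9129, 3.689), P = (0.9129, -3.689). Equal radii place G and V the same way about Z: G = Z + 3.8·n = (29.37, 11.18), V = Z − 3.8·n = (31.20, 3.806). So G.x = 29.37.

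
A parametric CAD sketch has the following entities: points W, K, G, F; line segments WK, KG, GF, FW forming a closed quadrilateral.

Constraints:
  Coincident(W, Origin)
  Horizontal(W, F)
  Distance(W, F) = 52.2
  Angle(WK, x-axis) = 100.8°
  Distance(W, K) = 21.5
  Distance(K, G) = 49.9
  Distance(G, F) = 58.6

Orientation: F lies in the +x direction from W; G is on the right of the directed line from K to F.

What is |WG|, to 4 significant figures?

28.54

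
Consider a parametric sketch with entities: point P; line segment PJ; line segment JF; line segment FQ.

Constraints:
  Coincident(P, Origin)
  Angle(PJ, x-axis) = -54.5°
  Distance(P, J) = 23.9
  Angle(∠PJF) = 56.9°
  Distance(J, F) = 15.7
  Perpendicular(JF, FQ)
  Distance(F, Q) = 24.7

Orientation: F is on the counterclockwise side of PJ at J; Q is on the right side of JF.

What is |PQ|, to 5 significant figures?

44.800

∠PJF = 56.9°, so JF runs at -54.5° + (180° − 56.9°) = 68.600° from the x-axis; with |JF| = 15.7, F = J + 15.7·(cos 68.600°, sin 68.600°) = (19.607, -4.8398). JF is perpendicular to FQ; with |FQ| = 24.7 on the right of JF, Q = F + 24.7·(0.93106, -0.36488) = (42.604, -13.852). Then |PQ| = |Q − P| = 44.800.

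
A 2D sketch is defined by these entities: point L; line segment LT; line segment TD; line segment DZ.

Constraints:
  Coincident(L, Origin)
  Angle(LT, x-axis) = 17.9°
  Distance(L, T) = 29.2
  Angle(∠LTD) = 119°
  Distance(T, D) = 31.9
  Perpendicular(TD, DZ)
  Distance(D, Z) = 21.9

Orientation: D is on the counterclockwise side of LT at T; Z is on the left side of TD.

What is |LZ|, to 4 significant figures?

46.20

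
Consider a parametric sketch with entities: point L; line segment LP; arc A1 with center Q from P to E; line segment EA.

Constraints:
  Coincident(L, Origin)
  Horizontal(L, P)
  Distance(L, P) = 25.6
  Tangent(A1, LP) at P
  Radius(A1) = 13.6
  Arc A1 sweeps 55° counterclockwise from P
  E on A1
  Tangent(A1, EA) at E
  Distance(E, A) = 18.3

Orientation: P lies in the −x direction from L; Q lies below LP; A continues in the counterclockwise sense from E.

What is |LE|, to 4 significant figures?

37.20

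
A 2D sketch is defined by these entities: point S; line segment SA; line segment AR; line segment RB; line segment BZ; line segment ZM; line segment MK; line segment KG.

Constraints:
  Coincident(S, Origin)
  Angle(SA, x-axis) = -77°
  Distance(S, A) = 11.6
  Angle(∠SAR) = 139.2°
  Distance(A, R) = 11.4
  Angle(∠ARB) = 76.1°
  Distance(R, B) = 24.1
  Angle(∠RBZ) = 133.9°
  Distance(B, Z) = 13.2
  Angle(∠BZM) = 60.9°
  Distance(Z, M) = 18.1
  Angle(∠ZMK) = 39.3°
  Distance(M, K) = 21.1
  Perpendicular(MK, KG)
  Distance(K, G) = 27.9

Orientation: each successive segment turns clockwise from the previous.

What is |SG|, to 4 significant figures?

38.77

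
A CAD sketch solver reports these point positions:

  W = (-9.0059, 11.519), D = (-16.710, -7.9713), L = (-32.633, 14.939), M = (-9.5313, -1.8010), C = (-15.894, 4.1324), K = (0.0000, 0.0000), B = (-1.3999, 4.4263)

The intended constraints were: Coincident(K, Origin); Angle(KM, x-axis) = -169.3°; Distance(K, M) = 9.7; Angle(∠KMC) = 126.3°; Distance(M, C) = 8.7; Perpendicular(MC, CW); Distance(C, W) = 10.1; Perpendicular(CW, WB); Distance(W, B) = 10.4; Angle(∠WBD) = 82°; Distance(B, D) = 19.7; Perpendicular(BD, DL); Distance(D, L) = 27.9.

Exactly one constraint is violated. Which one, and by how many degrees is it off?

Perpendicular(BD, DL) — off by 4.20°.

K = (0.00, 0.00) ✓; KM at -169.3° ✓; |KM| = 9.700 ✓; ∠KMC = 126.3° ✓; |MC| = 8.700 ✓; ∠(MC, CW) = 90.00° ✓; |CW| = 10.10 ✓; ∠(CW, WB) = 90.00° ✓; |WB| = 10.40 ✓; ∠WBD = 82.00° ✓; |BD| = 19.70 ✓; ∠(BD, DL) = 94.20° ✗; |DL| = 27.90 ✓.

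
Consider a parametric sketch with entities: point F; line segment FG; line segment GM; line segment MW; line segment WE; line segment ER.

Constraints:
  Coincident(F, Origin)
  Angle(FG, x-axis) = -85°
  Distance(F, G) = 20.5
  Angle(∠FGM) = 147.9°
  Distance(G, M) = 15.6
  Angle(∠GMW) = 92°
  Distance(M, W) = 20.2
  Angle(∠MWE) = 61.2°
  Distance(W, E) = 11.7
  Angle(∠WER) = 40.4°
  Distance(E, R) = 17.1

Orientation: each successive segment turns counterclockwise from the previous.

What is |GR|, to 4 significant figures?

24.98

F is at the origin; FG runs at -85.0° with length 20.5, so G = (1.787, -20.42). ∠FGM = 147.9° gives GM at -52.90° from the x-axis; with |GM| = 15.6, M = (11.20, -32.86). ∠GMW = 92.0° gives MW at 35.10° from the x-axis; with |MW| = 20.2, W = (27.72, -21.25). ∠MWE = 61.2° gives WE at 153.9° from the x-axis; with |WE| = 11.7, E = (17.22, -16.10). ∠WER = 40.4° gives ER at -66.50° from the x-axis; with |ER| = 17.1, R = (24.04, -31.78). Then |GR| = |R − G| = 24.98.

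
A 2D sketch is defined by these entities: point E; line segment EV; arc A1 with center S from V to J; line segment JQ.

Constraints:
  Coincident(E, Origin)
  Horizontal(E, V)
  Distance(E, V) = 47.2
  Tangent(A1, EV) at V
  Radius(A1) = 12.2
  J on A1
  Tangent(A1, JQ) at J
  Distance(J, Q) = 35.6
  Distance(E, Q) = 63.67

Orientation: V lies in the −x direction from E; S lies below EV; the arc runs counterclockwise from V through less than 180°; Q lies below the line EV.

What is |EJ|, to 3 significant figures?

60.6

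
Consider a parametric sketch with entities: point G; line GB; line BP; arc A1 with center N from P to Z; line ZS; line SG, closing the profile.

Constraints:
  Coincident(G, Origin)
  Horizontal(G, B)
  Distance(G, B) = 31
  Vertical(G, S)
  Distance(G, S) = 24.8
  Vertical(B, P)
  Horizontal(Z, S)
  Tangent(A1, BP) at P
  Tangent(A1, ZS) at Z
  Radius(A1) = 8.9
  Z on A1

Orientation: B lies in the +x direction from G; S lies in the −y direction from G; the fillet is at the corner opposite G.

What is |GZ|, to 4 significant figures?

33.22

G is at the origin; G and B share the same y with |GB| = 31.0 and B on the +x side, so B = (31.00, 0.000). G and S share the same x with |GS| = 24.8 and S on the −y side, so S = (0.000, -24.80). The virtual corner opposite G is at (31.00, -24.80). The tangent condition forces NP to be normal to BP and since A1 is tangent to ZS there, NZ ⟂ ZS, with radius 8.9, so the center N sits 8.9 in from both sides at N = (22.10, -15.90). That places the tangent points at P = (31.00, -15.90) on BP and Z = (22.10, -24.80) on ZS. Then |GZ| = |Z − G| = 33.22.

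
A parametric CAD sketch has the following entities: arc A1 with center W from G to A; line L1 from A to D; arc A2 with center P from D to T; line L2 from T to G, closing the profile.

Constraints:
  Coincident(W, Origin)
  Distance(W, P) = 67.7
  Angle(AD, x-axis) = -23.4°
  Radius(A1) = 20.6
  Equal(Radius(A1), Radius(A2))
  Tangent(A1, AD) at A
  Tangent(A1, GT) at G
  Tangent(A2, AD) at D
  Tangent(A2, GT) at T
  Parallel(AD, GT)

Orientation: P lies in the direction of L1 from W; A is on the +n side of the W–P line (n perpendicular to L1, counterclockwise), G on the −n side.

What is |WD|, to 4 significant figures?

70.76

Tangency of A1 to both parallel lines with radius 20.6 puts A and G at W ± 20.6·n: A = (8.181, 18.91), G = (-8.181, -18.91). Equal radii place D and T the same way about P: D = P + 20.6·n = (70.31, -7.981), T = P − 20.6·n = (53.95, -45.79). Then |WD| = |D − W| = 70.76.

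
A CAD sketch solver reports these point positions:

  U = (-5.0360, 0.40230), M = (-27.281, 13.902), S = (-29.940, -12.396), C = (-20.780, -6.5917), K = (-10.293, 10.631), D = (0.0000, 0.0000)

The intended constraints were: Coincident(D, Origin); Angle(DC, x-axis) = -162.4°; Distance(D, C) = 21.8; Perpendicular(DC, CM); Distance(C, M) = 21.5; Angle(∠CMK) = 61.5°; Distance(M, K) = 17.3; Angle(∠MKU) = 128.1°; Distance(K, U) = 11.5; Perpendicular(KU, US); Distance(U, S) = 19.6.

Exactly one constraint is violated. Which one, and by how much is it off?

Distance(U, S) = 19.6 — off by 8.40.

D = (0.00, 0.00) ✓; DC at -162.4° ✓; |DC| = 21.80 ✓; ∠(DC, CM) = 90.00° ✓; |CM| = 21.50 ✓; ∠CMK = 61.50° ✓; |MK| = 17.30 ✓; ∠MKU = 128.1° ✓; |KU| = 11.50 ✓; ∠(KU, US) = 90.00° ✓; |US| = 28.00 ✗.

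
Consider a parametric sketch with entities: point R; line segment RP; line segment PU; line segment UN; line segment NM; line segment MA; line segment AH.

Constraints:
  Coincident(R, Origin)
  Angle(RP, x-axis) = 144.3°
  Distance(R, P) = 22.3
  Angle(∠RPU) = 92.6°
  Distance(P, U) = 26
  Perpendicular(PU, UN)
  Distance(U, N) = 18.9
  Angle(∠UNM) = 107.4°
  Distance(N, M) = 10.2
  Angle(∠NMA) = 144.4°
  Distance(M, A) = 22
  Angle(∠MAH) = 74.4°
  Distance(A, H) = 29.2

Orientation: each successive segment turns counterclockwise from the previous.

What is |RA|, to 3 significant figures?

8.06

R is at the origin; RP runs at 144.3° with length 22.3, so P = (-18.1, 13.0). ∠RPU = 92.6° gives PU at -128° from the x-axis; with |PU| = 26.0, U = (-34.2, -7.39). PU ⟂ UN, so UN runs at -38.3°; with |UN| = 18.9, N = (-19.4, -19.1). ∠UNM = 107.4° gives NM at 34.3° from the x-axis; with |NM| = 10.2, M = (-11.0, -13.4). ∠NMA = 144.4° gives MA at 69.9° from the x-axis; with |MA| = 22.0, A = (-3.40, 7.30). Then |RA| = |A − R| = 8.06.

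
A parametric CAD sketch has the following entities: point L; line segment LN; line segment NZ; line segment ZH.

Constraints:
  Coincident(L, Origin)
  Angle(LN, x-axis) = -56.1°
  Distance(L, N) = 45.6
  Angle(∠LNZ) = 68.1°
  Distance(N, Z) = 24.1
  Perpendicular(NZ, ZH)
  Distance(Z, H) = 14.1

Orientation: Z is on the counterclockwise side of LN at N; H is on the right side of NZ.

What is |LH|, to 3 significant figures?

56.9

L is at the origin; LN runs at -56.1° with length 45.6, so N = 45.6·(cos -56.1°, sin -56.1°) = (25.4, -37.8). ∠LNZ = 68.1°, so NZ runs at -56.1° + (180° − 68.1°) = 55.8° from the x-axis; with |NZ| = 24.1, Z = N + 24.1·(cos 55.8°, sin 55.8°) = (39.0, -17.9). NZ is perpendicular to ZH; with |ZH| = 14.1 on the right of NZ, H = Z + 14.1·(0.827, -0.562) = (50.6, -25.8). Then |LH| = |H − L| = 56.9.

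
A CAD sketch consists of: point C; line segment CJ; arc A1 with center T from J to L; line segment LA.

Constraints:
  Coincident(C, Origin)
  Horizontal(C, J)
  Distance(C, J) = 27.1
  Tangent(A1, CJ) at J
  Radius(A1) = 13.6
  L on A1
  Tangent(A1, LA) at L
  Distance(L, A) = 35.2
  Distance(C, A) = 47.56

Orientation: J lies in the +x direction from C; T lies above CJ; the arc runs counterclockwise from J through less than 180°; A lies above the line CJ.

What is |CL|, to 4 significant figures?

43.16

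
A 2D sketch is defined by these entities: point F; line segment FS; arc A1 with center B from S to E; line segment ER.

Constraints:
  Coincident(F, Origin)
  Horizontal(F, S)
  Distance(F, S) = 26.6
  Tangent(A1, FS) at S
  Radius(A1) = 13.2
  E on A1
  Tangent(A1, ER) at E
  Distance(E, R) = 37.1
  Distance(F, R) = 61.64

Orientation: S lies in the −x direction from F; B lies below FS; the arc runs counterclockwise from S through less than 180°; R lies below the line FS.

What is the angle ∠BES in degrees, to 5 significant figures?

39.896°

Checks: |BS| = 13.20 ✓; |BE| = 13.20 ✓; ∠(BE, ER) = 90.00° ✓; |ER| = 37.10 ✓; |FR| = 61.64 ✓.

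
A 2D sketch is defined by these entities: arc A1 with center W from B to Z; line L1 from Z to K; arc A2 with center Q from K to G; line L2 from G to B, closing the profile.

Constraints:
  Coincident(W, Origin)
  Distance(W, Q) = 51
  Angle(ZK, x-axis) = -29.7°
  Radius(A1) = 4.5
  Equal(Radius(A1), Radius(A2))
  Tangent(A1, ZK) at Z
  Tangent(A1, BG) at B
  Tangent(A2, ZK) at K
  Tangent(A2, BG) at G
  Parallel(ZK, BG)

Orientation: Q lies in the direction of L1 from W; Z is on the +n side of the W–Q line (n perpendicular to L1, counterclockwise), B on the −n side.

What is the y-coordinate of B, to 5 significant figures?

-3.9088

W is at the origin and Q lies 51.0 along u from W, so Q = 51.0·u = (44.300, -25.268). Tangency of A1 to both parallel lines with radius 4.5 puts Z and B at W ± 4.5·n: Z = (2.2296, 3.9088), B = (-2.2296, -3.9088). So B.y = -3.9088.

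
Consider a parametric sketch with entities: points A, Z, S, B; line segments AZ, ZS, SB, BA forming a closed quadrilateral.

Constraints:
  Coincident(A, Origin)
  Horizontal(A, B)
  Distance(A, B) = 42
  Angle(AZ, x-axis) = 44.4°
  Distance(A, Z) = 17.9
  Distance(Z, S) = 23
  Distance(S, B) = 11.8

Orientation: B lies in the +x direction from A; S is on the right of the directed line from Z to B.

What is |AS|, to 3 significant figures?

30.5

Checks: |ZS| = 23.00 ✓; |SB| = 11.80 ✓.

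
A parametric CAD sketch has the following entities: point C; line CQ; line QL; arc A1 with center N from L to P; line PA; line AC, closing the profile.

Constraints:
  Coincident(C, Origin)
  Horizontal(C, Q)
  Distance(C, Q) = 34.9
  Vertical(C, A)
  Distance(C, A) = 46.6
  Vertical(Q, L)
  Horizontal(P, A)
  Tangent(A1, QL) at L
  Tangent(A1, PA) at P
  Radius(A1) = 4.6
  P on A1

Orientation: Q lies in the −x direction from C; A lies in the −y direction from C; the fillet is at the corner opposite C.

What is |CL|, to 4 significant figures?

54.61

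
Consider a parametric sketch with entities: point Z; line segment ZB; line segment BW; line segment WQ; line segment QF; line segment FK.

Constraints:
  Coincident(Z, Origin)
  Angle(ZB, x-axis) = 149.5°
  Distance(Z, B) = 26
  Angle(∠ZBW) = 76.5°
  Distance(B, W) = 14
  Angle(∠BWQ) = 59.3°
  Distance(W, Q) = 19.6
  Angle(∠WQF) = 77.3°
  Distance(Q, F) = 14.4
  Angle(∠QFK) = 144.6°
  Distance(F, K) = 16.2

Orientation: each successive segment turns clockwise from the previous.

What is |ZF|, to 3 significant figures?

22.2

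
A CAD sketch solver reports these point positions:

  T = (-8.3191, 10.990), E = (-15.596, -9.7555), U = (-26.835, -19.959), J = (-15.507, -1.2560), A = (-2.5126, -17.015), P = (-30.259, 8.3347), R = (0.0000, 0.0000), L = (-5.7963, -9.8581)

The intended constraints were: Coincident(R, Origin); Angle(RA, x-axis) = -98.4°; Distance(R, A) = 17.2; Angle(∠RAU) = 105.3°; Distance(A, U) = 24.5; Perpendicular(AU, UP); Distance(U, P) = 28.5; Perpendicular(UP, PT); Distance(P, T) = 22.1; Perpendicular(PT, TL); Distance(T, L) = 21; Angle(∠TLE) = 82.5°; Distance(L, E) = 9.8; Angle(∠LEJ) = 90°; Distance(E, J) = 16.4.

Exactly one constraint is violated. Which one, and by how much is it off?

Distance(E, J) = 16.4 — off by 7.90.

R = (0.00, 0.00) ✓; RA at -98.40° ✓; |RA| = 17.20 ✓; ∠RAU = 105.3° ✓; |AU| = 24.50 ✓; ∠(AU, UP) = 90.00° ✓; |UP| = 28.50 ✓; ∠(UP, PT) = 90.00° ✓; |PT| = 22.10 ✓; ∠(PT, TL) = 90.00° ✓; |TL| = 21.00 ✓; ∠TLE = 82.50° ✓; |LE| = 9.800 ✓; ∠LEJ = 90.00° ✓; |EJ| = 8.500 ✗.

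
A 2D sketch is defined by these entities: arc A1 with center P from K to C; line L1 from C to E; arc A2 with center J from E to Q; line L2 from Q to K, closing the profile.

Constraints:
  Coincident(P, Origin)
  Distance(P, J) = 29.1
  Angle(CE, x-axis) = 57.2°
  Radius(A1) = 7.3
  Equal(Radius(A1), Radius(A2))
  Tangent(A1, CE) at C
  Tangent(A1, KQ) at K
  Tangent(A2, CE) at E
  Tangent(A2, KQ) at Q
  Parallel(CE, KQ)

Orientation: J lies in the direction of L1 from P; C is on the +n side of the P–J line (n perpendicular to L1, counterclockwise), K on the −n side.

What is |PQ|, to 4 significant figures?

30.00

The slot axis is L1's direction at 57.2°, so u = (cos 57.2°, sin 57.2°) = (0.5417, 0.8406) and n = (−sin 57.2°, cos 57.2°) = (-0.8406, 0.5417). P is at the origin and J lies 29.1 along u from P, so J = 29.1·u = (15.76, 24.46). Tangency of A1 to both parallel lines with radius 7.3 puts C and K at P ± 7.3·n: C = (-6.136, 3.954), K = (6.136, -3.954). Equal radii place E and Q the same way about J: E = J + 7.3·n = (9.628, 28.41), Q = J − 7.3·n = (21.90, 20.51). Then |PQ| = |Q − P| = 30.00.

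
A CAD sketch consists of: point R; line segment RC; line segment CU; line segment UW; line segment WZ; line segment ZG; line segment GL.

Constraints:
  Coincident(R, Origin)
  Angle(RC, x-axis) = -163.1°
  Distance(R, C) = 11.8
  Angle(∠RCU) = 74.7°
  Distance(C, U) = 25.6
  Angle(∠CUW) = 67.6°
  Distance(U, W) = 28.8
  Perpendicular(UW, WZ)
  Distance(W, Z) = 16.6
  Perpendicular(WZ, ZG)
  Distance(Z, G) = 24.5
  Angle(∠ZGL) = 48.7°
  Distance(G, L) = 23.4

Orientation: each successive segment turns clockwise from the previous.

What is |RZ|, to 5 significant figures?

9.7093

R is at the origin; RC runs at -163.1° with length 11.8, so C = (-11.290, -3.4303). ∠RCU = 74.7° gives CU at 91.600° from the x-axis; with |CU| = 25.6, U = (-12.005, 22.160). ∠CUW = 67.6° gives UW at -20.800° from the x-axis; with |UW| = 28.8, W = (14.918, 11.933). UW ⟂ WZ, so WZ runs at -110.80°; with |WZ| = 16.6, Z = (9.0230, -3.5855). Then |RZ| = |Z − R| = 9.7093.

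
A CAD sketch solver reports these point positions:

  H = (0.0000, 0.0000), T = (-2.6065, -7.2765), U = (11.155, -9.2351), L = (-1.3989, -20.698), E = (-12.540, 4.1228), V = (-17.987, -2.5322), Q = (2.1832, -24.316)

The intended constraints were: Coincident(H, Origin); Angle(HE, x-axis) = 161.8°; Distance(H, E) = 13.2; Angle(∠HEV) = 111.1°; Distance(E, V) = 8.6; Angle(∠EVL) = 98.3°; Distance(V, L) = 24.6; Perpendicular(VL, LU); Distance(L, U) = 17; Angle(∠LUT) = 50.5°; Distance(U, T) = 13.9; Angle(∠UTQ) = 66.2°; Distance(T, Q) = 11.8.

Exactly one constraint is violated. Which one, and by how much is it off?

Distance(T, Q) = 11.8 — off by 5.90.

H = (0.00, 0.00) ✓; HE at 161.8° ✓; |HE| = 13.20 ✓; ∠HEV = 111.1° ✓; |EV| = 8.600 ✓; ∠EVL = 98.30° ✓; |VL| = 24.60 ✓; ∠(VL, LU) = 90.00° ✓; |LU| = 17.00 ✓; ∠LUT = 50.50° ✓; |UT| = 13.90 ✓; ∠UTQ = 66.20° ✓; |TQ| = 17.70 ✗.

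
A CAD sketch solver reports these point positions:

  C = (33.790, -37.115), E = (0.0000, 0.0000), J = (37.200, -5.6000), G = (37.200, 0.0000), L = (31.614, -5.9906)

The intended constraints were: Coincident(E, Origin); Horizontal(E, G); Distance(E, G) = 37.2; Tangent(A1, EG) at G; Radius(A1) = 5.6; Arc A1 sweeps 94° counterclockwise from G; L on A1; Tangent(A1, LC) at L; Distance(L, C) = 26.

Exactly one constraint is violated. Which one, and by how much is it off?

Distance(L, C) = 26 — off by 5.20.

E = (0.00, 0.00) ✓; E.y = 0.00, G.y = 0.00 ✓; |EG| = 37.20 ✓; ∠(JG, GE) = 90.00° ✓; |JG| = 5.600 ✓; bearing(J→L) − bearing(J→G) = 94.00° ✓; |JL| = 5.600 ✓; ∠(JL, LC) = 90.00° ✓; |LC| = 31.20 ✗.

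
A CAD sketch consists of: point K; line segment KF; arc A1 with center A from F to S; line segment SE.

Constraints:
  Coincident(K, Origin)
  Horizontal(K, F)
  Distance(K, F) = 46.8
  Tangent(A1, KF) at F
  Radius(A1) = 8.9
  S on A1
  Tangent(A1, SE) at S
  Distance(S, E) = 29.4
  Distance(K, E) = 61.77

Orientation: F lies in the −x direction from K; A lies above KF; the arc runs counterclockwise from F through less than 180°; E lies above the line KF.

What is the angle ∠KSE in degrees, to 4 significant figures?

124.9°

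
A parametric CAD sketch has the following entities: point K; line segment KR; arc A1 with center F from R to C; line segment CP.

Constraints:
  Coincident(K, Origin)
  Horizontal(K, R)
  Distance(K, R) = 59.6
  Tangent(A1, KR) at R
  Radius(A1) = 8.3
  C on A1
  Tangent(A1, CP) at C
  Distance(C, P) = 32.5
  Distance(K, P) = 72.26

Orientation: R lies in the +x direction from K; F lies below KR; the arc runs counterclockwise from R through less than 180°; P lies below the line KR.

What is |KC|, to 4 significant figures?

52.52

Checks: K = (0.00, 0.00) ✓; |FC| = 8.300 ✓; ∠(FC, CP) = 90.00° ✓; |CP| = 32.50 ✓; |KP| = 72.26 ✓.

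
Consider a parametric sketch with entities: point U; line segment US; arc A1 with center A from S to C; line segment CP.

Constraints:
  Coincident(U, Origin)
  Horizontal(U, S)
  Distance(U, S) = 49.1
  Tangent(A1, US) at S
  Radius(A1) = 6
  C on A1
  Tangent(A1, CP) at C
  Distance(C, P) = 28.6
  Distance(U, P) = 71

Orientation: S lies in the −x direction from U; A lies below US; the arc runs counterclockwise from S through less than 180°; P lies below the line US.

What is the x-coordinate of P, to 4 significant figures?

-63.73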